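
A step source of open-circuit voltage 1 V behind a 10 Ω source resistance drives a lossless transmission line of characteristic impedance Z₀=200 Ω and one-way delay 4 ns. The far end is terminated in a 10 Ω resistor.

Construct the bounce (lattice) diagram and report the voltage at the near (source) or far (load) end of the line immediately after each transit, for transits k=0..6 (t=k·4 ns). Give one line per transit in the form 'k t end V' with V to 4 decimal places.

0 0 source 0.9524
1 4 load 0.0907
2 8 source 0.8703
3 12 load 0.1650
4 16 source 0.8031
5 20 load 0.2257
6 24 source 0.7481

Γ_L=-0.904762, Γ_S=-0.904762; launch V₁=1·200/210=0.952381
k=0 src: V=0.9524
k=1 load: inc=0.952381, refl=0.952381·-0.904762=-0.8617; V=0.000000+0.952381+-0.861678=0.0907
k=2 src: inc=-0.861678, refl=-0.861678·-0.904762=0.7796; V=0.952381+-0.861678+0.779613=0.8703
k=3 load: inc=0.779613, refl=0.779613·-0.904762=-0.7054; V=0.090703+0.779613+-0.705365=0.1650
k=4 src: inc=-0.705365, refl=-0.705365·-0.904762=0.6382; V=0.870316+-0.705365+0.638187=0.8031
k=5 load: inc=0.638187, refl=0.638187·-0.904762=-0.5774; V=0.164952+0.638187+-0.577407=0.2257
k=6 src: inc=-0.577407, refl=-0.577407·-0.904762=0.5224; V=0.803139+-0.577407+0.522416=0.7481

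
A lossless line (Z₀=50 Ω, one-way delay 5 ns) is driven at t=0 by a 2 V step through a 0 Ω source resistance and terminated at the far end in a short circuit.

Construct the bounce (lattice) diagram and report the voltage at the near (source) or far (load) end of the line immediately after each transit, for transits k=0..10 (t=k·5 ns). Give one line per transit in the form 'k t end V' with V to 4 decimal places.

Γ_L=-1.000000, Γ_S=-1.000000; launch V₁=2·50/50=2.000000
k=0 src: V=2.0000
k=1 load: inc=2.000000, refl=2.000000·-1.000000=-2.0000; V=0.000000+2.000000+-2.000000=0.0000
k=2 src: inc=-2.000000, refl=-2.000000·-1.000000=2.0000; V=2.000000+-2.000000+2.000000=2.0000
k=3 load: inc=2.000000, refl=2.000000·-1.000000=-2.0000; V=0.000000+2.000000+-2.000000=0.0000
k=4 src: inc=-2.000000, refl=-2.000000·-1.000000=2.0000; V=2.000000+-2.000000+2.000000=2.0000
k=5 load: inc=2.000000, refl=2.000000·-1.000000=-2.0000; V=0.000000+2.000000+-2.000000=0.0000
k=6 src: inc=-2.000000, refl=-2.000000·-1.000000=2.0000; V=2.000000+-2.000000+2.000000=2.0000
k=7 load: inc=2.000000, refl=2.000000·-1.000000=-2.0000; V=0.000000+2.000000+-2.000000=0.0000
k=8 src: inc=-2.000000, refl=-2.000000·-1.000000=2.0000; V=2.000000+-2.000000+2.000000=2.0000
k=9 load: inc=2.000000, refl=2.000000·-1.000000=-2.0000; V=0.000000+2.000000+-2.000000=0.0000
k=10 src: inc=-2.000000, refl=-2.000000·-1.000000=2.0000; V=2.000000+-2.000000+2.000000=2.0000

0 0 source 2.0000
1 5 load 0.0000
2 10 source 2.0000
3 15 load 0.0000
4 20 source 2.0000
5 25 load 0.0000
6 30 source 2.0000
7 35 load 0.0000
8 40 source 2.0000
9 45 load 0.0000
10 50 source 2.0000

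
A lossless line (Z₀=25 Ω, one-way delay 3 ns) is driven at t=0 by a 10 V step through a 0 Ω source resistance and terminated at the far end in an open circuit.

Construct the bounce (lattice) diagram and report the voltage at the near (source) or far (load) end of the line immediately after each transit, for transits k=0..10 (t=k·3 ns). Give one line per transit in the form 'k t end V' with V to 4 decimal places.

Γ_L=1.000000, Γ_S=-1.000000; launch V₁=10·25/25=10.000000
k=0 src: V=10.0000
k=1 load: inc=10.000000, refl=10.000000·1.000000=10.0000; V=0.000000+10.000000+10.000000=20.0000
k=2 src: inc=10.000000, refl=10.000000·-1.000000=-10.0000; V=10.000000+10.000000+-10.000000=10.0000
k=3 load: inc=-10.000000, refl=-10.000000·1.000000=-10.0000; V=20.000000+-10.000000+-10.000000=0.0000
k=4 src: inc=-10.000000, refl=-10.000000·-1.000000=10.0000; V=10.000000+-10.000000+10.000000=10.0000
k=5 load: inc=10.000000, refl=10.000000·1.000000=10.0000; V=0.000000+10.000000+10.000000=20.0000
k=6 src: inc=10.000000, refl=10.000000·-1.000000=-10.0000; V=10.000000+10.000000+-10.000000=10.0000
k=7 load: inc=-10.000000, refl=-10.000000·1.000000=-10.0000; V=20.000000+-10.000000+-10.000000=0.0000
k=8 src: inc=-10.000000, refl=-10.000000·-1.000000=10.0000; V=10.000000+-10.000000+10.000000=10.0000
k=9 load: inc=10.000000, refl=10.000000·1.000000=10.0000; V=0.000000+10.000000+10.000000=20.0000
k=10 src: inc=10.000000, refl=10.000000·-1.000000=-10.0000; V=10.000000+10.000000+-10.000000=10.0000

0 0 source 10.0000
1 3 load 20.0000
2 6 source 10.0000
3 9 load 0.0000
4 12 source 10.0000
5 15 load 20.0000
6 18 source 10.0000
7 21 load 0.0000
8 24 source 10.0000
9 27 load 20.0000
10 30 source 10.0000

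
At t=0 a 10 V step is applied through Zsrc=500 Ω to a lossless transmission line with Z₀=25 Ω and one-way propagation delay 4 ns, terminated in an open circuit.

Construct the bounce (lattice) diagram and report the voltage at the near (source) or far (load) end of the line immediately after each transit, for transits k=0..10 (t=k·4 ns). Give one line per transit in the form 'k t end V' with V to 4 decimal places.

0 0 source 0.4762
1 4 load 0.9524
2 8 source 1.3832
3 12 load 1.8141
4 16 source 2.2039
5 20 load 2.5937
6 24 source 2.9464
7 28 load 3.2990
8 32 source 3.6181
9 36 load 3.9372
10 40 source 4.2259

Γ_L=1.000000, Γ_S=0.904762; launch V₁=10·25/525=0.476190
k=0 src: V=0.4762
k=1 load: inc=0.476190, refl=0.476190·1.000000=0.4762; V=0.000000+0.476190+0.476190=0.9524
k=2 src: inc=0.476190, refl=0.476190·0.904762=0.4308; V=0.476190+0.476190+0.430839=1.3832
k=3 load: inc=0.430839, refl=0.430839·1.000000=0.4308; V=0.952381+0.430839+0.430839=1.8141
k=4 src: inc=0.430839, refl=0.430839·0.904762=0.3898; V=1.383220+0.430839+0.389807=2.2039
k=5 load: inc=0.389807, refl=0.389807·1.000000=0.3898; V=1.814059+0.389807+0.389807=2.5937
k=6 src: inc=0.389807, refl=0.389807·0.904762=0.3527; V=2.203866+0.389807+0.352682=2.9464
k=7 load: inc=0.352682, refl=0.352682·1.000000=0.3527; V=2.593672+0.352682+0.352682=3.2990
k=8 src: inc=0.352682, refl=0.352682·0.904762=0.3191; V=2.946355+0.352682+0.319093=3.6181
k=9 load: inc=0.319093, refl=0.319093·1.000000=0.3191; V=3.299037+0.319093+0.319093=3.9372
k=10 src: inc=0.319093, refl=0.319093·0.904762=0.2887; V=3.618130+0.319093+0.288704=4.2259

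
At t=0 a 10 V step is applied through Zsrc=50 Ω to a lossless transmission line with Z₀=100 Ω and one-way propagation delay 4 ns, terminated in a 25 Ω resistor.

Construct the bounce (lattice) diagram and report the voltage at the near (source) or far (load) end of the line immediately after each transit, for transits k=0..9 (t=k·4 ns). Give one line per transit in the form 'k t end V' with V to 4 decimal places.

0 0 source 6.6667
1 4 load 2.6667
2 8 source 4.0000
3 12 load 3.2000
4 16 source 3.4667
5 20 load 3.3067
6 24 source 3.3600
7 28 load 3.3280
8 32 source 3.3387
9 36 load 3.3323

Γ_L=-0.600000, Γ_S=-0.333333; launch V₁=10·100/150=6.666667
k=0 src: V=6.6667
k=1 load: inc=6.666667, refl=6.666667·-0.600000=-4.0000; V=0.000000+6.666667+-4.000000=2.6667
k=2 src: inc=-4.000000, refl=-4.000000·-0.333333=1.3333; V=6.666667+-4.000000+1.333333=4.0000
k=3 load: inc=1.333333, refl=1.333333·-0.600000=-0.8000; V=2.666667+1.333333+-0.800000=3.2000
k=4 src: inc=-0.800000, refl=-0.800000·-0.333333=0.2667; V=4.000000+-0.800000+0.266667=3.4667
k=5 load: inc=0.266667, refl=0.266667·-0.600000=-0.1600; V=3.200000+0.266667+-0.160000=3.3067
k=6 src: inc=-0.160000, refl=-0.160000·-0.333333=0.0533; V=3.466667+-0.160000+0.053333=3.3600
k=7 load: inc=0.053333, refl=0.053333·-0.600000=-0.0320; V=3.306667+0.053333+-0.032000=3.3280
k=8 src: inc=-0.032000, refl=-0.032000·-0.333333=0.0107; V=3.360000+-0.032000+0.010667=3.3387
k=9 load: inc=0.010667, refl=0.010667·-0.600000=-0.0064; V=3.328000+0.010667+-0.006400=3.3323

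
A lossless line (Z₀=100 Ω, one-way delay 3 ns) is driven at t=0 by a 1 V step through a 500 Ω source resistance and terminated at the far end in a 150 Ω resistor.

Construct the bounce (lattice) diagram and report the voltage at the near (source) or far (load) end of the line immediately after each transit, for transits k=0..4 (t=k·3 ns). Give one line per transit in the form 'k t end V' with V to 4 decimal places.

Γ_L=0.200000, Γ_S=0.666667; launch V₁=1·100/600=0.166667
k=0 src: V=0.1667
k=1 load: inc=0.166667, refl=0.166667·0.200000=0.0333; V=0.000000+0.166667+0.033333=0.2000
k=2 src: inc=0.033333, refl=0.033333·0.666667=0.0222; V=0.166667+0.033333+0.022222=0.2222
k=3 load: inc=0.022222, refl=0.022222·0.200000=0.0044; V=0.200000+0.022222+0.004444=0.2267
k=4 src: inc=0.004444, refl=0.004444·0.666667=0.0030; V=0.222222+0.004444+0.002963=0.2296

0 0 source 0.1667
1 3 load 0.2000
2 6 source 0.2222
3 9 load 0.2267
4 12 source 0.2296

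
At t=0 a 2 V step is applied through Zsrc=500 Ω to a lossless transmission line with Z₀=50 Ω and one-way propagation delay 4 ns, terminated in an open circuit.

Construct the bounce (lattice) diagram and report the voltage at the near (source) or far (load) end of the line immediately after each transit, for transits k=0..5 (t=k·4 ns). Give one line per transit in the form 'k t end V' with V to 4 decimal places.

Γ_L=1.000000, Γ_S=0.818182; launch V₁=2·50/550=0.181818
k=0 src: V=0.1818
k=1 load: inc=0.181818, refl=0.181818·1.000000=0.1818; V=0.000000+0.181818+0.181818=0.3636
k=2 src: inc=0.181818, refl=0.181818·0.818182=0.1488; V=0.181818+0.181818+0.148760=0.5124
k=3 load: inc=0.148760, refl=0.148760·1.000000=0.1488; V=0.363636+0.148760+0.148760=0.6612
k=4 src: inc=0.148760, refl=0.148760·0.818182=0.1217; V=0.512397+0.148760+0.121713=0.7829
k=5 load: inc=0.121713, refl=0.121713·1.000000=0.1217; V=0.661157+0.121713+0.121713=0.9046

0 0 source 0.1818
1 4 load 0.3636
2 8 source 0.5124
3 12 load 0.6612
4 16 source 0.7829
5 20 load 0.9046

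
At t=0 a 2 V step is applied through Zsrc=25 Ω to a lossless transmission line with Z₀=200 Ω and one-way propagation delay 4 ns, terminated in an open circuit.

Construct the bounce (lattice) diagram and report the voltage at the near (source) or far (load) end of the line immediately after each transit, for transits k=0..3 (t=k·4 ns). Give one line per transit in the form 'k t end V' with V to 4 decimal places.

0 0 source 1.7778
1 4 load 3.5556
2 8 source 2.1728
3 12 load 0.7901

Γ_L=1.000000, Γ_S=-0.777778; launch V₁=2·200/225=1.777778
k=0 src: V=1.7778
k=1 load: inc=1.777778, refl=1.777778·1.000000=1.7778; V=0.000000+1.777778+1.777778=3.5556
k=2 src: inc=1.777778, refl=1.777778·-0.777778=-1.3827; V=1.777778+1.777778+-1.382716=2.1728
k=3 load: inc=-1.382716, refl=-1.382716·1.000000=-1.3827; V=3.555556+-1.382716+-1.382716=0.7901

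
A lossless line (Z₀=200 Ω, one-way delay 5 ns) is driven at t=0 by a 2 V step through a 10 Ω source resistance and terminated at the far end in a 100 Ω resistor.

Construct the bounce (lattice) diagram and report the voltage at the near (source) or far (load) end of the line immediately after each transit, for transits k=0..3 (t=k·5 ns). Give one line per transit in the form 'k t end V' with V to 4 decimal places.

Γ_L=-0.333333, Γ_S=-0.904762; launch V₁=2·200/210=1.904762
k=0 src: V=1.9048
k=1 load: inc=1.904762, refl=1.904762·-0.333333=-0.6349; V=0.000000+1.904762+-0.634921=1.2698
k=2 src: inc=-0.634921, refl=-0.634921·-0.904762=0.5745; V=1.904762+-0.634921+0.574452=1.8443
k=3 load: inc=0.574452, refl=0.574452·-0.333333=-0.1915; V=1.269841+0.574452+-0.191484=1.6528

0 0 source 1.9048
1 5 load 1.2698
2 10 source 1.8443
3 15 load 1.6528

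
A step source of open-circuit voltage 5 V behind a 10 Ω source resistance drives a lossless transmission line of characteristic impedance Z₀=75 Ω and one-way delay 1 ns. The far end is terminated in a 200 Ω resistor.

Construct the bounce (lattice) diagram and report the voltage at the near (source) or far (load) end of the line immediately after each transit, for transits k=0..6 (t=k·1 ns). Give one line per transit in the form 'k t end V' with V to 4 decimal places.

0 0 source 4.4118
1 1 load 6.4171
2 2 source 4.8836
3 3 load 4.1866
4 4 source 4.7196
5 5 load 4.9619
6 6 source 4.7766

Γ_L=0.454545, Γ_S=-0.764706; launch V₁=5·75/85=4.411765
k=0 src: V=4.4118
k=1 load: inc=4.411765, refl=4.411765·0.454545=2.0053; V=0.000000+4.411765+2.005348=6.4171
k=2 src: inc=2.005348, refl=2.005348·-0.764706=-1.5335; V=4.411765+2.005348+-1.533501=4.8836
k=3 load: inc=-1.533501, refl=-1.533501·0.454545=-0.6970; V=6.417112+-1.533501+-0.697046=4.1866
k=4 src: inc=-0.697046, refl=-0.697046·-0.764706=0.5330; V=4.883611+-0.697046+0.533035=4.7196
k=5 load: inc=0.533035, refl=0.533035·0.454545=0.2423; V=4.186565+0.533035+0.242289=4.9619
k=6 src: inc=0.242289, refl=0.242289·-0.764706=-0.1853; V=4.719600+0.242289+-0.185280=4.7766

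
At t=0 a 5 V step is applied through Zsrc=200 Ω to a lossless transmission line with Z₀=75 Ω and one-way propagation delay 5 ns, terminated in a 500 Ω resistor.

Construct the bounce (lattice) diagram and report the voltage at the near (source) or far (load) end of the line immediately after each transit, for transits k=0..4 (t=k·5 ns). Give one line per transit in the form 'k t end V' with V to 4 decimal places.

0 0 source 1.3636
1 5 load 2.3715
2 10 source 2.8297
3 15 load 3.1683
4 20 source 3.3222

Γ_L=0.739130, Γ_S=0.454545; launch V₁=5·75/275=1.363636
k=0 src: V=1.3636
k=1 load: inc=1.363636, refl=1.363636·0.739130=1.0079; V=0.000000+1.363636+1.007905=2.3715
k=2 src: inc=1.007905, refl=1.007905·0.454545=0.4581; V=1.363636+1.007905+0.458139=2.8297
k=3 load: inc=0.458139, refl=0.458139·0.739130=0.3386; V=2.371542+0.458139+0.338624=3.1683
k=4 src: inc=0.338624, refl=0.338624·0.454545=0.1539; V=2.829680+0.338624+0.153920=3.3222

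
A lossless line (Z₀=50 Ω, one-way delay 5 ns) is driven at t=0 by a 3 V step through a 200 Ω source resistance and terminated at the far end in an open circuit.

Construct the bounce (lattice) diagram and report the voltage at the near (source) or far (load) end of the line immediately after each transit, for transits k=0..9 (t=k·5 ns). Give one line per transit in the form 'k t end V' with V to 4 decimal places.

0 0 source 0.6000
1 5 load 1.2000
2 10 source 1.5600
3 15 load 1.9200
4 20 source 2.1360
5 25 load 2.3520
6 30 source 2.4816
7 35 load 2.6112
8 40 source 2.6890
9 45 load 2.7667

Γ_L=1.000000, Γ_S=0.600000; launch V₁=3·50/250=0.600000
k=0 src: V=0.6000
k=1 load: inc=0.600000, refl=0.600000·1.000000=0.6000; V=0.000000+0.600000+0.600000=1.2000
k=2 src: inc=0.600000, refl=0.600000·0.600000=0.3600; V=0.600000+0.600000+0.360000=1.5600
k=3 load: inc=0.360000, refl=0.360000·1.000000=0.3600; V=1.200000+0.360000+0.360000=1.9200
k=4 src: inc=0.360000, refl=0.360000·0.600000=0.2160; V=1.560000+0.360000+0.216000=2.1360
k=5 load: inc=0.216000, refl=0.216000·1.000000=0.2160; V=1.920000+0.216000+0.216000=2.3520
k=6 src: inc=0.216000, refl=0.216000·0.600000=0.1296; V=2.136000+0.216000+0.129600=2.4816
k=7 load: inc=0.129600, refl=0.129600·1.000000=0.1296; V=2.352000+0.129600+0.129600=2.6112
k=8 src: inc=0.129600, refl=0.129600·0.600000=0.0778; V=2.481600+0.129600+0.077760=2.6890
k=9 load: inc=0.077760, refl=0.077760·1.000000=0.0778; V=2.611200+0.077760+0.077760=2.7667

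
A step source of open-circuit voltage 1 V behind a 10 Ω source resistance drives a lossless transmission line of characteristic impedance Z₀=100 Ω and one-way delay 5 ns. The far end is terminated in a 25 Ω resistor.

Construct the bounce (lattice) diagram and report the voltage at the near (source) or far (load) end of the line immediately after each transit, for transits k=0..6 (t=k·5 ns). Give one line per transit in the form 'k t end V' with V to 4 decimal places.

Γ_L=-0.600000, Γ_S=-0.818182; launch V₁=1·100/110=0.909091
k=0 src: V=0.9091
k=1 load: inc=0.909091, refl=0.909091·-0.600000=-0.5455; V=0.000000+0.909091+-0.545455=0.3636
k=2 src: inc=-0.545455, refl=-0.545455·-0.818182=0.4463; V=0.909091+-0.545455+0.446281=0.8099
k=3 load: inc=0.446281, refl=0.446281·-0.600000=-0.2678; V=0.363636+0.446281+-0.267769=0.5421
k=4 src: inc=-0.267769, refl=-0.267769·-0.818182=0.2191; V=0.809917+-0.267769+0.219083=0.7612
k=5 load: inc=0.219083, refl=0.219083·-0.600000=-0.1315; V=0.542149+0.219083+-0.131450=0.6298
k=6 src: inc=-0.131450, refl=-0.131450·-0.818182=0.1076; V=0.761232+-0.131450+0.107550=0.7373

0 0 source 0.9091
1 5 load 0.3636
2 10 source 0.8099
3 15 load 0.5421
4 20 source 0.7612
5 25 load 0.6298
6 30 source 0.7373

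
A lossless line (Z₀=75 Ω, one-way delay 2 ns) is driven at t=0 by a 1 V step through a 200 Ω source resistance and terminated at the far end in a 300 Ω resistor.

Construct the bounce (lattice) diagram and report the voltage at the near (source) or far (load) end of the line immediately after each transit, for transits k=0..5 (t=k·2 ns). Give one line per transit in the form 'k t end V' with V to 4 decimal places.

0 0 source 0.2727
1 2 load 0.4364
2 4 source 0.5107
3 6 load 0.5554
4 8 source 0.5757
5 10 load 0.5878

Γ_L=0.600000, Γ_S=0.454545; launch V₁=1·75/275=0.272727
k=0 src: V=0.2727
k=1 load: inc=0.272727, refl=0.272727·0.600000=0.1636; V=0.000000+0.272727+0.163636=0.4364
k=2 src: inc=0.163636, refl=0.163636·0.454545=0.0744; V=0.272727+0.163636+0.074380=0.5107
k=3 load: inc=0.074380, refl=0.074380·0.600000=0.0446; V=0.436364+0.074380+0.044628=0.5554
k=4 src: inc=0.044628, refl=0.044628·0.454545=0.0203; V=0.510744+0.044628+0.020285=0.5757
k=5 load: inc=0.020285, refl=0.020285·0.600000=0.0122; V=0.555372+0.020285+0.012171=0.5878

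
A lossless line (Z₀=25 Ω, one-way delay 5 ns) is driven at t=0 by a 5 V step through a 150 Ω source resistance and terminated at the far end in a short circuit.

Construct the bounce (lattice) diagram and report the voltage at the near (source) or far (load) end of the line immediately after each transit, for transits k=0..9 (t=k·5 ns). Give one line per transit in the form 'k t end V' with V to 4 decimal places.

0 0 source 0.7143
1 5 load 0.0000
2 10 source -0.5102
3 15 load 0.0000
4 20 source 0.3644
5 25 load 0.0000
6 30 source -0.2603
7 35 load 0.0000
8 40 source 0.1859
9 45 load 0.0000

Γ_L=-1.000000, Γ_S=0.714286; launch V₁=5·25/175=0.714286
k=0 src: V=0.7143
k=1 load: inc=0.714286, refl=0.714286·-1.000000=-0.7143; V=0.000000+0.714286+-0.714286=0.0000
k=2 src: inc=-0.714286, refl=-0.714286·0.714286=-0.5102; V=0.714286+-0.714286+-0.510204=-0.5102
k=3 load: inc=-0.510204, refl=-0.510204·-1.000000=0.5102; V=0.000000+-0.510204+0.510204=0.0000
k=4 src: inc=0.510204, refl=0.510204·0.714286=0.3644; V=-0.510204+0.510204+0.364431=0.3644
k=5 load: inc=0.364431, refl=0.364431·-1.000000=-0.3644; V=0.000000+0.364431+-0.364431=0.0000
k=6 src: inc=-0.364431, refl=-0.364431·0.714286=-0.2603; V=0.364431+-0.364431+-0.260308=-0.2603
k=7 load: inc=-0.260308, refl=-0.260308·-1.000000=0.2603; V=0.000000+-0.260308+0.260308=0.0000
k=8 src: inc=0.260308, refl=0.260308·0.714286=0.1859; V=-0.260308+0.260308+0.185934=0.1859
k=9 load: inc=0.185934, refl=0.185934·-1.000000=-0.1859; V=0.000000+0.185934+-0.185934=0.0000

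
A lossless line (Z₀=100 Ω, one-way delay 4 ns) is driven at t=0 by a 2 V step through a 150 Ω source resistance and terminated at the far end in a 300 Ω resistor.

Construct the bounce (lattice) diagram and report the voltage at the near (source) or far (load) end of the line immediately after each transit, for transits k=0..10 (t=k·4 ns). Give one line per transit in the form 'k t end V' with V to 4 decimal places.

Γ_L=0.500000, Γ_S=0.200000; launch V₁=2·100/250=0.800000
k=0 src: V=0.8000
k=1 load: inc=0.800000, refl=0.800000·0.500000=0.4000; V=0.000000+0.800000+0.400000=1.2000
k=2 src: inc=0.400000, refl=0.400000·0.200000=0.0800; V=0.800000+0.400000+0.080000=1.2800
k=3 load: inc=0.080000, refl=0.080000·0.500000=0.0400; V=1.200000+0.080000+0.040000=1.3200
k=4 src: inc=0.040000, refl=0.040000·0.200000=0.0080; V=1.280000+0.040000+0.008000=1.3280
k=5 load: inc=0.008000, refl=0.008000·0.500000=0.0040; V=1.320000+0.008000+0.004000=1.3320
k=6 src: inc=0.004000, refl=0.004000·0.200000=0.0008; V=1.328000+0.004000+0.000800=1.3328
k=7 load: inc=0.000800, refl=0.000800·0.500000=0.0004; V=1.332000+0.000800+0.000400=1.3332
k=8 src: inc=0.000400, refl=0.000400·0.200000=0.0001; V=1.332800+0.000400+0.000080=1.3333
k=9 load: inc=0.000080, refl=0.000080·0.500000=0.0000; V=1.333200+0.000080+0.000040=1.3333
k=10 src: inc=0.000040, refl=0.000040·0.200000=0.0000; V=1.333280+0.000040+0.000008=1.3333

0 0 source 0.8000
1 4 load 1.2000
2 8 source 1.2800
3 12 load 1.3200
4 16 source 1.3280
5 20 load 1.3320
6 24 source 1.3328
7 28 load 1.3332
8 32 source 1.3333
9 36 load 1.3333
10 40 source 1.3333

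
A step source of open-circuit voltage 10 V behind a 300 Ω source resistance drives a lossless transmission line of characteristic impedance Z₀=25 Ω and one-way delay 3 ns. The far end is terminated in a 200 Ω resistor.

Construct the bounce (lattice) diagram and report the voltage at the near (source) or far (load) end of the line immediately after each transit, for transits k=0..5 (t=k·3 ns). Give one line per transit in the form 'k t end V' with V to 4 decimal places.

Γ_L=0.777778, Γ_S=0.846154; launch V₁=10·25/325=0.769231
k=0 src: V=0.7692
k=1 load: inc=0.769231, refl=0.769231·0.777778=0.5983; V=0.000000+0.769231+0.598291=1.3675
k=2 src: inc=0.598291, refl=0.598291·0.846154=0.5062; V=0.769231+0.598291+0.506246=1.8738
k=3 load: inc=0.506246, refl=0.506246·0.777778=0.3937; V=1.367521+0.506246+0.393747=2.2675
k=4 src: inc=0.393747, refl=0.393747·0.846154=0.3332; V=1.873767+0.393747+0.333170=2.6007
k=5 load: inc=0.333170, refl=0.333170·0.777778=0.2591; V=2.267514+0.333170+0.259133=2.8598

0 0 source 0.7692
1 3 load 1.3675
2 6 source 1.8738
3 9 load 2.2675
4 12 source 2.6007
5 15 load 2.8598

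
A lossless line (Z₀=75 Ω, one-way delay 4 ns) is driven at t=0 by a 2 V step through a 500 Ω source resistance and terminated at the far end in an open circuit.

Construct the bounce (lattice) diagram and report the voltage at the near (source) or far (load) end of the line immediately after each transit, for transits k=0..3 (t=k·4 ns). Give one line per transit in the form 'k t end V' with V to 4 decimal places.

0 0 source 0.2609
1 4 load 0.5217
2 8 source 0.7146
3 12 load 0.9074

Γ_L=1.000000, Γ_S=0.739130; launch V₁=2·75/575=0.260870
k=0 src: V=0.2609
k=1 load: inc=0.260870, refl=0.260870·1.000000=0.2609; V=0.000000+0.260870+0.260870=0.5217
k=2 src: inc=0.260870, refl=0.260870·0.739130=0.1928; V=0.260870+0.260870+0.192817=0.7146
k=3 load: inc=0.192817, refl=0.192817·1.000000=0.1928; V=0.521739+0.192817+0.192817=0.9074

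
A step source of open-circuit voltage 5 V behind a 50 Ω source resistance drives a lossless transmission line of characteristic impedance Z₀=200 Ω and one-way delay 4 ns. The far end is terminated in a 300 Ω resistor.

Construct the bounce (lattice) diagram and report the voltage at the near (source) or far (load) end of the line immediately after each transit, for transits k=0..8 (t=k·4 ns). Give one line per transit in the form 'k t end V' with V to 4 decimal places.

0 0 source 4.0000
1 4 load 4.8000
2 8 source 4.3200
3 12 load 4.2240
4 16 source 4.2816
5 20 load 4.2931
6 24 source 4.2862
7 28 load 4.2848
8 32 source 4.2857

Γ_L=0.200000, Γ_S=-0.600000; launch V₁=5·200/250=4.000000
k=0 src: V=4.0000
k=1 load: inc=4.000000, refl=4.000000·0.200000=0.8000; V=0.000000+4.000000+0.800000=4.8000
k=2 src: inc=0.800000, refl=0.800000·-0.600000=-0.4800; V=4.000000+0.800000+-0.480000=4.3200
k=3 load: inc=-0.480000, refl=-0.480000·0.200000=-0.0960; V=4.800000+-0.480000+-0.096000=4.2240
k=4 src: inc=-0.096000, refl=-0.096000·-0.600000=0.0576; V=4.320000+-0.096000+0.057600=4.2816
k=5 load: inc=0.057600, refl=0.057600·0.200000=0.0115; V=4.224000+0.057600+0.011520=4.2931
k=6 src: inc=0.011520, refl=0.011520·-0.600000=-0.0069; V=4.281600+0.011520+-0.006912=4.2862
k=7 load: inc=-0.006912, refl=-0.006912·0.200000=-0.0014; V=4.293120+-0.006912+-0.001382=4.2848
k=8 src: inc=-0.001382, refl=-0.001382·-0.600000=0.0008; V=4.286208+-0.001382+0.000829=4.2857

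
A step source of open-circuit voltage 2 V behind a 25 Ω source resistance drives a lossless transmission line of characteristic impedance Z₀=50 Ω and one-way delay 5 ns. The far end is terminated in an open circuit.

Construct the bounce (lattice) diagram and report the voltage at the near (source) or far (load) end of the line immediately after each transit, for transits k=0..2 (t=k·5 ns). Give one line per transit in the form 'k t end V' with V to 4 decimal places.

Γ_L=1.000000, Γ_S=-0.333333; launch V₁=2·50/75=1.333333
k=0 src: V=1.3333
k=1 load: inc=1.333333, refl=1.333333·1.000000=1.3333; V=0.000000+1.333333+1.333333=2.6667
k=2 src: inc=1.333333, refl=1.333333·-0.333333=-0.4444; V=1.333333+1.333333+-0.444444=2.2222

0 0 source 1.3333
1 5 load 2.6667
2 10 source 2.2222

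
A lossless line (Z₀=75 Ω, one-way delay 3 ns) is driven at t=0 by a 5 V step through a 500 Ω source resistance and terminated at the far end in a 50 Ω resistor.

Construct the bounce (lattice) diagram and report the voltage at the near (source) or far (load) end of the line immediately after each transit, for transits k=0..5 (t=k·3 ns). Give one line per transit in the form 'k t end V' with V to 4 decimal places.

Γ_L=-0.200000, Γ_S=0.739130; launch V₁=5·75/575=0.652174
k=0 src: V=0.6522
k=1 load: inc=0.652174, refl=0.652174·-0.200000=-0.1304; V=0.000000+0.652174+-0.130435=0.5217
k=2 src: inc=-0.130435, refl=-0.130435·0.739130=-0.0964; V=0.652174+-0.130435+-0.096408=0.4253
k=3 load: inc=-0.096408, refl=-0.096408·-0.200000=0.0193; V=0.521739+-0.096408+0.019282=0.4446
k=4 src: inc=0.019282, refl=0.019282·0.739130=0.0143; V=0.425331+0.019282+0.014252=0.4589
k=5 load: inc=0.014252, refl=0.014252·-0.200000=-0.0029; V=0.444612+0.014252+-0.002850=0.4560

0 0 source 0.6522
1 3 load 0.5217
2 6 source 0.4253
3 9 load 0.4446
4 12 source 0.4589
5 15 load 0.4560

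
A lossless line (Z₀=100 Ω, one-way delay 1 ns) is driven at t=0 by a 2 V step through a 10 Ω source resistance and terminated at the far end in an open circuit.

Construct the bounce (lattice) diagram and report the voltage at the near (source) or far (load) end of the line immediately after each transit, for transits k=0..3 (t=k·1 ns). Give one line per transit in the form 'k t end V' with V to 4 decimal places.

Γ_L=1.000000, Γ_S=-0.818182; launch V₁=2·100/110=1.818182
k=0 src: V=1.8182
k=1 load: inc=1.818182, refl=1.818182·1.000000=1.8182; V=0.000000+1.818182+1.818182=3.6364
k=2 src: inc=1.818182, refl=1.818182·-0.818182=-1.4876; V=1.818182+1.818182+-1.487603=2.1488
k=3 load: inc=-1.487603, refl=-1.487603·1.000000=-1.4876; V=3.636364+-1.487603+-1.487603=0.6612

0 0 source 1.8182
1 1 load 3.6364
2 2 source 2.1488
3 3 load 0.6612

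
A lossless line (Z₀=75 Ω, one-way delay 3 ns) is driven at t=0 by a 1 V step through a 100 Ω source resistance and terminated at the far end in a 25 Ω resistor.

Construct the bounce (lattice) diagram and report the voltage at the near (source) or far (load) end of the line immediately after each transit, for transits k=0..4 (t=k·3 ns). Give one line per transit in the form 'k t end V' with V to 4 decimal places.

Γ_L=-0.500000, Γ_S=0.142857; launch V₁=1·75/175=0.428571
k=0 src: V=0.4286
k=1 load: inc=0.428571, refl=0.428571·-0.500000=-0.2143; V=0.000000+0.428571+-0.214286=0.2143
k=2 src: inc=-0.214286, refl=-0.214286·0.142857=-0.0306; V=0.428571+-0.214286+-0.030612=0.1837
k=3 load: inc=-0.030612, refl=-0.030612·-0.500000=0.0153; V=0.214286+-0.030612+0.015306=0.1990
k=4 src: inc=0.015306, refl=0.015306·0.142857=0.0022; V=0.183673+0.015306+0.002187=0.2012

0 0 source 0.4286
1 3 load 0.2143
2 6 source 0.1837
3 9 load 0.1990
4 12 source 0.2012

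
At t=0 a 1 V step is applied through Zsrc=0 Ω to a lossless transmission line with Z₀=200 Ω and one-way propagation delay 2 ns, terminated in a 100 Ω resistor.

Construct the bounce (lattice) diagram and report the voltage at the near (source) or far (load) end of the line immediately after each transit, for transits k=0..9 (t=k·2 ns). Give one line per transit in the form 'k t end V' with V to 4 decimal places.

Γ_L=-0.333333, Γ_S=-1.000000; launch V₁=1·200/200=1.000000
k=0 src: V=1.0000
k=1 load: inc=1.000000, refl=1.000000·-0.333333=-0.3333; V=0.000000+1.000000+-0.333333=0.6667
k=2 src: inc=-0.333333, refl=-0.333333·-1.000000=0.3333; V=1.000000+-0.333333+0.333333=1.0000
k=3 load: inc=0.333333, refl=0.333333·-0.333333=-0.1111; V=0.666667+0.333333+-0.111111=0.8889
k=4 src: inc=-0.111111, refl=-0.111111·-1.000000=0.1111; V=1.000000+-0.111111+0.111111=1.0000
k=5 load: inc=0.111111, refl=0.111111·-0.333333=-0.0370; V=0.888889+0.111111+-0.037037=0.9630
k=6 src: inc=-0.037037, refl=-0.037037·-1.000000=0.0370; V=1.000000+-0.037037+0.037037=1.0000
k=7 load: inc=0.037037, refl=0.037037·-0.333333=-0.0123; V=0.962963+0.037037+-0.012346=0.9877
k=8 src: inc=-0.012346, refl=-0.012346·-1.000000=0.0123; V=1.000000+-0.012346+0.012346=1.0000
k=9 load: inc=0.012346, refl=0.012346·-0.333333=-0.0041; V=0.987654+0.012346+-0.004115=0.9959

0 0 source 1.0000
1 2 load 0.6667
2 4 source 1.0000
3 6 load 0.8889
4 8 source 1.0000
5 10 load 0.9630
6 12 source 1.0000
7 14 load 0.9877
8 16 source 1.0000
9 18 load 0.9959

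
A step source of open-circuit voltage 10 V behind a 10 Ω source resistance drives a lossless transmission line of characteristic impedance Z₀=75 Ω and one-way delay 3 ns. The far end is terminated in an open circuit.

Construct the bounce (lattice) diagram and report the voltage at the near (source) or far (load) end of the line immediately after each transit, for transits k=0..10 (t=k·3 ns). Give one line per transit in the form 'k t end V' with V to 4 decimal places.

Γ_L=1.000000, Γ_S=-0.764706; launch V₁=10·75/85=8.823529
k=0 src: V=8.8235
k=1 load: inc=8.823529, refl=8.823529·1.000000=8.8235; V=0.000000+8.823529+8.823529=17.6471
k=2 src: inc=8.823529, refl=8.823529·-0.764706=-6.7474; V=8.823529+8.823529+-6.747405=10.8997
k=3 load: inc=-6.747405, refl=-6.747405·1.000000=-6.7474; V=17.647059+-6.747405+-6.747405=4.1522
k=4 src: inc=-6.747405, refl=-6.747405·-0.764706=5.1598; V=10.899654+-6.747405+5.159780=9.3120
k=5 load: inc=5.159780, refl=5.159780·1.000000=5.1598; V=4.152249+5.159780+5.159780=14.4718
k=6 src: inc=5.159780, refl=5.159780·-0.764706=-3.9457; V=9.312029+5.159780+-3.945714=10.5261
k=7 load: inc=-3.945714, refl=-3.945714·1.000000=-3.9457; V=14.471809+-3.945714+-3.945714=6.5804
k=8 src: inc=-3.945714, refl=-3.945714·-0.764706=3.0173; V=10.526095+-3.945714+3.017311=9.5977
k=9 load: inc=3.017311, refl=3.017311·1.000000=3.0173; V=6.580381+3.017311+3.017311=12.6150
k=10 src: inc=3.017311, refl=3.017311·-0.764706=-2.3074; V=9.597692+3.017311+-2.307355=10.3076

0 0 source 8.8235
1 3 load 17.6471
2 6 source 10.8997
3 9 load 4.1522
4 12 source 9.3120
5 15 load 14.4718
6 18 source 10.5261
7 21 load 6.5804
8 24 source 9.5977
9 27 load 12.6150
10 30 source 10.3076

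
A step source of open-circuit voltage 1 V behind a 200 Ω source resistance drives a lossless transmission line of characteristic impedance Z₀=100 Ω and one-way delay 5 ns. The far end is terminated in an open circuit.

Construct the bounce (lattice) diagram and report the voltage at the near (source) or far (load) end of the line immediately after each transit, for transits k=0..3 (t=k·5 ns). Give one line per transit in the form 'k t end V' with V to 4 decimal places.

Γ_L=1.000000, Γ_S=0.333333; launch V₁=1·100/300=0.333333
k=0 src: V=0.3333
k=1 load: inc=0.333333, refl=0.333333·1.000000=0.3333; V=0.000000+0.333333+0.333333=0.6667
k=2 src: inc=0.333333, refl=0.333333·0.333333=0.1111; V=0.333333+0.333333+0.111111=0.7778
k=3 load: inc=0.111111, refl=0.111111·1.000000=0.1111; V=0.666667+0.111111+0.111111=0.8889

0 0 source 0.3333
1 5 load 0.6667
2 10 source 0.7778
3 15 load 0.8889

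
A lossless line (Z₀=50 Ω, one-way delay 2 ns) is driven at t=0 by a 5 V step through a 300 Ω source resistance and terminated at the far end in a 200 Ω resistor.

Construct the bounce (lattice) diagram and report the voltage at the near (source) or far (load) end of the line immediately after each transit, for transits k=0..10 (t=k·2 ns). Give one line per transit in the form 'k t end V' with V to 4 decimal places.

0 0 source 0.7143
1 2 load 1.1429
2 4 source 1.4490
3 6 load 1.6327
4 8 source 1.7638
5 10 load 1.8426
6 12 source 1.8988
7 14 load 1.9325
8 16 source 1.9566
9 18 load 1.9711
10 20 source 1.9814

Γ_L=0.600000, Γ_S=0.714286; launch V₁=5·50/350=0.714286
k=0 src: V=0.7143
k=1 load: inc=0.714286, refl=0.714286·0.600000=0.4286; V=0.000000+0.714286+0.428571=1.1429
k=2 src: inc=0.428571, refl=0.428571·0.714286=0.3061; V=0.714286+0.428571+0.306122=1.4490
k=3 load: inc=0.306122, refl=0.306122·0.600000=0.1837; V=1.142857+0.306122+0.183673=1.6327
k=4 src: inc=0.183673, refl=0.183673·0.714286=0.1312; V=1.448980+0.183673+0.131195=1.7638
k=5 load: inc=0.131195, refl=0.131195·0.600000=0.0787; V=1.632653+0.131195+0.078717=1.8426
k=6 src: inc=0.078717, refl=0.078717·0.714286=0.0562; V=1.763848+0.078717+0.056227=1.8988
k=7 load: inc=0.056227, refl=0.056227·0.600000=0.0337; V=1.842566+0.056227+0.033736=1.9325
k=8 src: inc=0.033736, refl=0.033736·0.714286=0.0241; V=1.898792+0.033736+0.024097=1.9566
k=9 load: inc=0.024097, refl=0.024097·0.600000=0.0145; V=1.932528+0.024097+0.014458=1.9711
k=10 src: inc=0.014458, refl=0.014458·0.714286=0.0103; V=1.956625+0.014458+0.010327=1.9814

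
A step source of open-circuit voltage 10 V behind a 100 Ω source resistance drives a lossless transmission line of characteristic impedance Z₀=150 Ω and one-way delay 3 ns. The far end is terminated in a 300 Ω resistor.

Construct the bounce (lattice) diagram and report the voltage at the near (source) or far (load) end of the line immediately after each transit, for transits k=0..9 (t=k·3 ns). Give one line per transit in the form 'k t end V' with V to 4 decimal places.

0 0 source 6.0000
1 3 load 8.0000
2 6 source 7.6000
3 9 load 7.4667
4 12 source 7.4933
5 15 load 7.5022
6 18 source 7.5004
7 21 load 7.4999
8 24 source 7.5000
9 27 load 7.5000

Γ_L=0.333333, Γ_S=-0.200000; launch V₁=10·150/250=6.000000
k=0 src: V=6.0000
k=1 load: inc=6.000000, refl=6.000000·0.333333=2.0000; V=0.000000+6.000000+2.000000=8.0000
k=2 src: inc=2.000000, refl=2.000000·-0.200000=-0.4000; V=6.000000+2.000000+-0.400000=7.6000
k=3 load: inc=-0.400000, refl=-0.400000·0.333333=-0.1333; V=8.000000+-0.400000+-0.133333=7.4667
k=4 src: inc=-0.133333, refl=-0.133333·-0.200000=0.0267; V=7.600000+-0.133333+0.026667=7.4933
k=5 load: inc=0.026667, refl=0.026667·0.333333=0.0089; V=7.466667+0.026667+0.008889=7.5022
k=6 src: inc=0.008889, refl=0.008889·-0.200000=-0.0018; V=7.493333+0.008889+-0.001778=7.5004
k=7 load: inc=-0.001778, refl=-0.001778·0.333333=-0.0006; V=7.502222+-0.001778+-0.000593=7.4999
k=8 src: inc=-0.000593, refl=-0.000593·-0.200000=0.0001; V=7.500444+-0.000593+0.000119=7.5000
k=9 load: inc=0.000119, refl=0.000119·0.333333=0.0000; V=7.499852+0.000119+0.000040=7.5000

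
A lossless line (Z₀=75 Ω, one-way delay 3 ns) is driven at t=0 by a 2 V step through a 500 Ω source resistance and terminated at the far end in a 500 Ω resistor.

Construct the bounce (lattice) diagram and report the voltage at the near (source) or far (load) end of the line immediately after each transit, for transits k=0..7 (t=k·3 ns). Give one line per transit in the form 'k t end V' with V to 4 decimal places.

Γ_L=0.739130, Γ_S=0.739130; launch V₁=2·75/575=0.260870
k=0 src: V=0.2609
k=1 load: inc=0.260870, refl=0.260870·0.739130=0.1928; V=0.000000+0.260870+0.192817=0.4537
k=2 src: inc=0.192817, refl=0.192817·0.739130=0.1425; V=0.260870+0.192817+0.142517=0.5962
k=3 load: inc=0.142517, refl=0.142517·0.739130=0.1053; V=0.453686+0.142517+0.105338=0.7015
k=4 src: inc=0.105338, refl=0.105338·0.739130=0.0779; V=0.596203+0.105338+0.077859=0.7794
k=5 load: inc=0.077859, refl=0.077859·0.739130=0.0575; V=0.701541+0.077859+0.057548=0.8369
k=6 src: inc=0.057548, refl=0.057548·0.739130=0.0425; V=0.779400+0.057548+0.042535=0.8795
k=7 load: inc=0.042535, refl=0.042535·0.739130=0.0314; V=0.836948+0.042535+0.031439=0.9109

0 0 source 0.2609
1 3 load 0.4537
2 6 source 0.5962
3 9 load 0.7015
4 12 source 0.7794
5 15 load 0.8369
6 18 source 0.8795
7 21 load 0.9109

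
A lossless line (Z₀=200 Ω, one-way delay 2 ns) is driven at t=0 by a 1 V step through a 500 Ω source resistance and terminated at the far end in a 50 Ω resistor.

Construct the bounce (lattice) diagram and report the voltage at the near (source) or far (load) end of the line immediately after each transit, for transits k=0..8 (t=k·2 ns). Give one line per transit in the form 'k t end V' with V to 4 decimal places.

0 0 source 0.2857
1 2 load 0.1143
2 4 source 0.0408
3 6 load 0.0849
4 8 source 0.1038
5 10 load 0.0925
6 12 source 0.0876
7 14 load 0.0905
8 16 source 0.0918

Γ_L=-0.600000, Γ_S=0.428571; launch V₁=1·200/700=0.285714
k=0 src: V=0.2857
k=1 load: inc=0.285714, refl=0.285714·-0.600000=-0.1714; V=0.000000+0.285714+-0.171429=0.1143
k=2 src: inc=-0.171429, refl=-0.171429·0.428571=-0.0735; V=0.285714+-0.171429+-0.073469=0.0408
k=3 load: inc=-0.073469, refl=-0.073469·-0.600000=0.0441; V=0.114286+-0.073469+0.044082=0.0849
k=4 src: inc=0.044082, refl=0.044082·0.428571=0.0189; V=0.040816+0.044082+0.018892=0.1038
k=5 load: inc=0.018892, refl=0.018892·-0.600000=-0.0113; V=0.084898+0.018892+-0.011335=0.0925
k=6 src: inc=-0.011335, refl=-0.011335·0.428571=-0.0049; V=0.103790+-0.011335+-0.004858=0.0876
k=7 load: inc=-0.004858, refl=-0.004858·-0.600000=0.0029; V=0.092455+-0.004858+0.002915=0.0905
k=8 src: inc=0.002915, refl=0.002915·0.428571=0.0012; V=0.087597+0.002915+0.001249=0.0918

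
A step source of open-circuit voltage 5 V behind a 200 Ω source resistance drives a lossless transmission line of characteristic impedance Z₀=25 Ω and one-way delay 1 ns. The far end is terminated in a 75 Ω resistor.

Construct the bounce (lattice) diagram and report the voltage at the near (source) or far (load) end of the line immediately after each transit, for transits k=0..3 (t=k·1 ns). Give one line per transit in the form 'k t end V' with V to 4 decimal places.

0 0 source 0.5556
1 1 load 0.8333
2 2 source 1.0494
3 3 load 1.1574

Γ_L=0.500000, Γ_S=0.777778; launch V₁=5·25/225=0.555556
k=0 src: V=0.5556
k=1 load: inc=0.555556, refl=0.555556·0.500000=0.2778; V=0.000000+0.555556+0.277778=0.8333
k=2 src: inc=0.277778, refl=0.277778·0.777778=0.2160; V=0.555556+0.277778+0.216049=1.0494
k=3 load: inc=0.216049, refl=0.216049·0.500000=0.1080; V=0.833333+0.216049+0.108025=1.1574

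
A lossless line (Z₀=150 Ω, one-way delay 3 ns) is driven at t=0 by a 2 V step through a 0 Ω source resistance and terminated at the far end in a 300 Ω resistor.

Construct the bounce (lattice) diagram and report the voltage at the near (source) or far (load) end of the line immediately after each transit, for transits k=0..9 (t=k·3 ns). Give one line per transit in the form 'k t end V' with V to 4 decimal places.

0 0 source 2.0000
1 3 load 2.6667
2 6 source 2.0000
3 9 load 1.7778
4 12 source 2.0000
5 15 load 2.0741
6 18 source 2.0000
7 21 load 1.9753
8 24 source 2.0000
9 27 load 2.0082

Γ_L=0.333333, Γ_S=-1.000000; launch V₁=2·150/150=2.000000
k=0 src: V=2.0000
k=1 load: inc=2.000000, refl=2.000000·0.333333=0.6667; V=0.000000+2.000000+0.666667=2.6667
k=2 src: inc=0.666667, refl=0.666667·-1.000000=-0.6667; V=2.000000+0.666667+-0.666667=2.0000
k=3 load: inc=-0.666667, refl=-0.666667·0.333333=-0.2222; V=2.666667+-0.666667+-0.222222=1.7778
k=4 src: inc=-0.222222, refl=-0.222222·-1.000000=0.2222; V=2.000000+-0.222222+0.222222=2.0000
k=5 load: inc=0.222222, refl=0.222222·0.333333=0.0741; V=1.777778+0.222222+0.074074=2.0741
k=6 src: inc=0.074074, refl=0.074074·-1.000000=-0.0741; V=2.000000+0.074074+-0.074074=2.0000
k=7 load: inc=-0.074074, refl=-0.074074·0.333333=-0.0247; V=2.074074+-0.074074+-0.024691=1.9753
k=8 src: inc=-0.024691, refl=-0.024691·-1.000000=0.0247; V=2.000000+-0.024691+0.024691=2.0000
k=9 load: inc=0.024691, refl=0.024691·0.333333=0.0082; V=1.975309+0.024691+0.008230=2.0082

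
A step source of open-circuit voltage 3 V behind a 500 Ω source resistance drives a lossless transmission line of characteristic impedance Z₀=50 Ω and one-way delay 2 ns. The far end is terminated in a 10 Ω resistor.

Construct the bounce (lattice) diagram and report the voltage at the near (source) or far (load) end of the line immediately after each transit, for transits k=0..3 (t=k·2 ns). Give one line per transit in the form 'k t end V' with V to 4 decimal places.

0 0 source 0.2727
1 2 load 0.0909
2 4 source -0.0579
3 6 load 0.0413

Γ_L=-0.666667, Γ_S=0.818182; launch V₁=3·50/550=0.272727
k=0 src: V=0.2727
k=1 load: inc=0.272727, refl=0.272727·-0.666667=-0.1818; V=0.000000+0.272727+-0.181818=0.0909
k=2 src: inc=-0.181818, refl=-0.181818·0.818182=-0.1488; V=0.272727+-0.181818+-0.148760=-0.0579
k=3 load: inc=-0.148760, refl=-0.148760·-0.666667=0.0992; V=0.090909+-0.148760+0.099174=0.0413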